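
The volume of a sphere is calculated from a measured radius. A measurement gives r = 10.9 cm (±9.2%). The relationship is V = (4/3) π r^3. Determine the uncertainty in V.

1500 cm^3

Since V is a product/quotient, work with relative uncertainties:
  (3·δr/r)² = (3×0.0920)² = 0.0762
δV/V = √(0.0762) = 0.276
V = 5420 cm^3, so δV = 0.276 × 5420 = 1500 cm^3.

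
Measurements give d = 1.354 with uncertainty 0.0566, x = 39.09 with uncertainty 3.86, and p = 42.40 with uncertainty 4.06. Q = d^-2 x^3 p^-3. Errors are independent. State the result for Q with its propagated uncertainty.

Relative error in a monomial: (δQ/Q)² = Σ (nᵢ · δxᵢ/xᵢ)².
  (-2·δd/d)² = (-2×0.0418)² = 0.00699;  (3·δx/x)² = (3×0.0987)² = 0.0878;  (-3·δp/p)² = (-3×0.0958)² = 0.0825
δQ/Q = √(0.177) = 0.421
Q = 0.4274, so δQ = 0.421 × 0.4274 = 0.180.

0.4274 ± 0.180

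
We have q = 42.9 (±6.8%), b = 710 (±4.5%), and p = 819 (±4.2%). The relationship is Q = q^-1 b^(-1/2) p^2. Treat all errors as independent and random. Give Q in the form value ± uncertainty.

587 ± 64.8

Products/powers → add relative errors in quadrature, weighted by exponent:
  (-1·δq/q)² = (-1×0.0680)² = 0.00462;  (−½·δb/b)² = (-0.5×0.0450)² = 0.000506;  (2·δp/p)² = (2×0.0420)² = 0.00706
δQ/Q = √(0.0122) = 0.110
Q = 587, so δQ = 0.110 × 587 = 64.8.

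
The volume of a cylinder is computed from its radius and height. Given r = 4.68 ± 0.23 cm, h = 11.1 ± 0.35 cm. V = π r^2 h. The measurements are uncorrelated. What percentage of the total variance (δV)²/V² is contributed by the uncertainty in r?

(δV/V)² = (2·δr/r)² + (1·δh/h)²
  r term: (2×0.0491)² = 0.00966
  h term: (1×0.0315)² = 0.000994
Total = 0.0107. Share from r = 0.00966/0.0107 = 0.907.

90.7%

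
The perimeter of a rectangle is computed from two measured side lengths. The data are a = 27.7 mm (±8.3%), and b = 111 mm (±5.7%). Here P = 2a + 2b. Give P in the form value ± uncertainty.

277 ± 13.5 mm

P is a linear combination, so absolute uncertainties add in quadrature:
  (2·δa)² = 21.1;  (2·δb)² = 160
δP = √(181) = 13.5 mm
P = 277 mm.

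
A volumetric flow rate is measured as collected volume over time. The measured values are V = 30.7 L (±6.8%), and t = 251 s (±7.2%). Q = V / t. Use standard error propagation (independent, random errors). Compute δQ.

Since Q is a product/quotient, work with relative uncertainties:
  (1·δV/V)² = (1×0.0680)² = 0.00462;  (-1·δt/t)² = (-1×0.0720)² = 0.00518
δQ/Q = √(0.00981) = 0.0990
Q = 0.122 L/s, so δQ = 0.0990 × 0.122 = 0.0121 L/s.

0.0121 L/s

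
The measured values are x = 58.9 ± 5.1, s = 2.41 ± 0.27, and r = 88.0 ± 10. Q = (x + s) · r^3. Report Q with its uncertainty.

(4.18 ± 1.47) × 10^7

Let u = x + s = 61.3. δu = √(δx² + δs²) = √(26.0 + 0.0729) = 5.11, so δu/u = 0.0833.
Q is then a monomial in u, r:
δQ/Q = √((δu/u)² + (3·δr/r)²) = √(0.00694 + 0.116) = 0.351
Q = 4.18e+07, so δQ = 0.351 × 4.18e+07 = 1.47e+07.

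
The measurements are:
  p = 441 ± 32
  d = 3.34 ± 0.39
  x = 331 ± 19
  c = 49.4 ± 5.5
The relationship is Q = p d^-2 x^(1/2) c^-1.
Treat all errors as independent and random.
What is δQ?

3.93

Relative error in a monomial: (δQ/Q)² = Σ (nᵢ · δxᵢ/xᵢ)².
  (1·δp/p)² = (1×0.0726)² = 0.00527;  (-2·δd/d)² = (-2×0.117)² = 0.0545;  (½·δx/x)² = (0.5×0.0574)² = 0.000824;  (-1·δc/c)² = (-1×0.111)² = 0.0124
δQ/Q = √(0.0730) = 0.270
Q = 14.6, so δQ = 0.270 × 14.6 = 3.93.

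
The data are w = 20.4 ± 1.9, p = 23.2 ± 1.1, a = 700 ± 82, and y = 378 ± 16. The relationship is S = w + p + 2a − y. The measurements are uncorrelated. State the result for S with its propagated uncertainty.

S is a linear combination, so absolute uncertainties add in quadrature:
  (δw)² = 3.61;  (δp)² = 1.21;  (2·δa)² = 26900;  (δy)² = 256
δS = √(27200) = 165
S = 1070.

1070 ± 165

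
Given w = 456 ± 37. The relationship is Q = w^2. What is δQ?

33700

Each factor contributes (exponent × relative error)² to (δQ/Q)²:
  (2·δw/w)² = (2×0.0811)² = 0.0263
δQ/Q = √(0.0263) = 0.162
Q = 2.08e+05, so δQ = 0.162 × 2.08e+05 = 33700.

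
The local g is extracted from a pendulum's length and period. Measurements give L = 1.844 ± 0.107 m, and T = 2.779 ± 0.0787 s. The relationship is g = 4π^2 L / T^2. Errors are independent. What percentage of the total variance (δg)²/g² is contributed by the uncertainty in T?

48.8%

(δg/g)² = (1·δL/L)² + (-2·δT/T)²
  L term: (1×0.0580)² = 0.00337
  T term: (-2×0.0283)² = 0.00321
Total = 0.00658. Share from T = 0.00321/0.00658 = 0.488.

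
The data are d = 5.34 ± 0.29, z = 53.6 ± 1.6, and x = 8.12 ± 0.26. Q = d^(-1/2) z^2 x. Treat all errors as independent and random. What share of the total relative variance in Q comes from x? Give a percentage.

(δQ/Q)² = (−½·δd/d)² + (2·δz/z)² + (1·δx/x)²
  d term: (-0.5×0.0543)² = 0.000737
  z term: (2×0.0299)² = 0.00356
  x term: (1×0.0320)² = 0.00103
Total = 0.00533. Share from x = 0.00103/0.00533 = 0.192.

19.2%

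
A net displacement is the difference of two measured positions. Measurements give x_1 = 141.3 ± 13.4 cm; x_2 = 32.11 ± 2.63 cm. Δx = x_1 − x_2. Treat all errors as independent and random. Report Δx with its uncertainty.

Sums and differences: (δΔx)² = Σ (cᵢ δxᵢ)².
  (δx_1)² = 180;  (δx_2)² = 6.92
δΔx = √(186) = 13.7 cm
Δx = 109.2 cm.

109.2 ± 13.7 cm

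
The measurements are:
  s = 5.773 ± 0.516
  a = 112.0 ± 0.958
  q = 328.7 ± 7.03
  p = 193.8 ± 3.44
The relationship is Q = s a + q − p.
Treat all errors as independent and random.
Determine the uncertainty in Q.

58.6

Let w = s·a = 646.6. δw/w = √((1·δs/s)² + (1·δa/a)²) = √(0.00799 + 7.32e-05) = 0.0898, so δw = 58.1.
Q = w + q − p: δQ = √(δw² + δq² + δp²) = √(3370 + 49.4 + 11.8) = 58.6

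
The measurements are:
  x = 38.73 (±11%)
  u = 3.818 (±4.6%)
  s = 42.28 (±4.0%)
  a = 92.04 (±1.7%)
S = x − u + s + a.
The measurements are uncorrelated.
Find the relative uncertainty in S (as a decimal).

0.0286

Each term contributes (cᵢ δxᵢ)² to (δS)²:
  (δx)² = 18.2;  (δu)² = 0.0308;  (δs)² = 2.86;  (δa)² = 2.45
δS = √(23.5) = 4.85
S = 169.2, so δS/S = 4.85/169.2 = 0.0286.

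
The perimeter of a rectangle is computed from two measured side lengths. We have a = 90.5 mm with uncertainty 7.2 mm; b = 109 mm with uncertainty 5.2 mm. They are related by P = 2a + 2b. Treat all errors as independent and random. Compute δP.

17.8 mm

Each term contributes (cᵢ δxᵢ)² to (δP)²:
  (2·δa)² = 207;  (2·δb)² = 108
δP = √(316) = 17.8 mm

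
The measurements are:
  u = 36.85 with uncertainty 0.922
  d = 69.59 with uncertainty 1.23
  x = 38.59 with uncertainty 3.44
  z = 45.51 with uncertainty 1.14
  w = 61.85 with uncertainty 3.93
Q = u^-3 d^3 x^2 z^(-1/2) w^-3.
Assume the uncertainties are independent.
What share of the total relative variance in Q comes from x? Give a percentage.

41.4%

(δQ/Q)² = (-3·δu/u)² + (3·δd/d)² + (2·δx/x)² + (−½·δz/z)² + (-3·δw/w)²
  u term: (-3×0.0250)² = 0.00563
  d term: (3×0.0177)² = 0.00281
  x term: (2×0.0891)² = 0.0318
  z term: (-0.5×0.0250)² = 0.000157
  w term: (-3×0.0635)² = 0.0363
Total = 0.0767. Share from x = 0.0318/0.0767 = 0.414.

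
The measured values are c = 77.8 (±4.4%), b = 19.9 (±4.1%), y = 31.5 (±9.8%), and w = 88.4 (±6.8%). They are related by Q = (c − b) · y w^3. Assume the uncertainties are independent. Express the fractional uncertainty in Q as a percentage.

23.4%

Let u = c − b = 57.9. δu = √(δc² + δb²) = √(11.7 + 0.666) = 3.52, so δu/u = 0.0608.
Q is then a monomial in u, y, w:
δQ/Q = √((δu/u)² + (1·δy/y)² + (3·δw/w)²) = √(0.00369 + 0.00960 + 0.0416) = 0.234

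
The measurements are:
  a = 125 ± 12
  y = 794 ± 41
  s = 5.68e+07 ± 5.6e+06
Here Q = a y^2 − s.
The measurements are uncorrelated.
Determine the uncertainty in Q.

Let p = a·y^2 = 7.88e+07. δp/p = √((1·δa/a)² + (2·δy/y)²) = √(0.00922 + 0.0107) = 0.141, so δp = 1.11e+07.
Q = p − s: δQ = √(δp² + δs²) = √(1.23e+14 + 3.14e+13) = 1.24e+07

1.24e+07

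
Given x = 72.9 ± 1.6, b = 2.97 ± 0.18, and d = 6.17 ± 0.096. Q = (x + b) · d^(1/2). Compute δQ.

4.26

Let u = x + b = 75.9. δu = √(δx² + δb²) = √(2.56 + 0.0324) = 1.61, so δu/u = 0.0212.
Q is then a monomial in u, d:
δQ/Q = √((δu/u)² + (½·δd/d)²) = √(0.000450 + 6.05e-05) = 0.0226
Q = 188, so δQ = 0.0226 × 188 = 4.26.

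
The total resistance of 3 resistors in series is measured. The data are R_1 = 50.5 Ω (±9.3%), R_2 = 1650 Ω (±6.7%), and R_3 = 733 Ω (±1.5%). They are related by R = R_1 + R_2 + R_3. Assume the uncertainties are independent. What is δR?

111 Ω

R is a linear combination, so absolute uncertainties add in quadrature:
  (δR_1)² = 22.1;  (δR_2)² = 12200;  (δR_3)² = 121
δR = √(12400) = 111 Ω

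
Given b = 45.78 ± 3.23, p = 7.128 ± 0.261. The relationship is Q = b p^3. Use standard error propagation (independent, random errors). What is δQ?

2160

Since Q is a product/quotient, work with relative uncertainties:
  (1·δb/b)² = (1×0.0706)² = 0.00498;  (3·δp/p)² = (3×0.0366)² = 0.0121
δQ/Q = √(0.0170) = 0.131
Q = 16580, so δQ = 0.131 × 16580 = 2160.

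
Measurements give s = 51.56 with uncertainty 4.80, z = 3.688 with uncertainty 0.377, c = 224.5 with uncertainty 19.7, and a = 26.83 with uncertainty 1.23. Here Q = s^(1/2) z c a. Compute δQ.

Each factor contributes (exponent × relative error)² to (δQ/Q)²:
  (½·δs/s)² = (0.5×0.0931)² = 0.00217;  (1·δz/z)² = (1×0.102)² = 0.0104;  (1·δc/c)² = (1×0.0878)² = 0.00770;  (1·δa/a)² = (1×0.0458)² = 0.00210
δQ/Q = √(0.0224) = 0.150
Q = 159500, so δQ = 0.150 × 159500 = 23900.

23900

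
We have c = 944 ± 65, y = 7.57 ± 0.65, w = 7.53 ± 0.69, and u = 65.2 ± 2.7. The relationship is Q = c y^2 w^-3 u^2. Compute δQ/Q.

0.342

Each factor contributes (exponent × relative error)² to (δQ/Q)²:
  (1·δc/c)² = (1×0.0689)² = 0.00474;  (2·δy/y)² = (2×0.0859)² = 0.0295;  (-3·δw/w)² = (-3×0.0916)² = 0.0756;  (2·δu/u)² = (2×0.0414)² = 0.00686
δQ/Q = √(0.117) = 0.342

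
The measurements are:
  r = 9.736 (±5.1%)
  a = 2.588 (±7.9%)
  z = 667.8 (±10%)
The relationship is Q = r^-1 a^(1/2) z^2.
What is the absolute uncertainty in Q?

For a monomial Q ∝ r^-1, a^(1/2), z^2, fractional errors add in quadrature:
  (-1·δr/r)² = (-1×0.0510)² = 0.00260;  (½·δa/a)² = (0.5×0.0790)² = 0.00156;  (2·δz/z)² = (2×0.100)² = 0.0400
δQ/Q = √(0.0442) = 0.210
Q = 73690, so δQ = 0.210 × 73690 = 15500.

15500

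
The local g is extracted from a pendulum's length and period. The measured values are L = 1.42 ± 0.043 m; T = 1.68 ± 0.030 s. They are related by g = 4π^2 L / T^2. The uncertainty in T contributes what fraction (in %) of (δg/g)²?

58.2%

(δg/g)² = (1·δL/L)² + (-2·δT/T)²
  L term: (1×0.0303)² = 0.000917
  T term: (-2×0.0179)² = 0.00128
Total = 0.00219. Share from T = 0.00128/0.00219 = 0.582.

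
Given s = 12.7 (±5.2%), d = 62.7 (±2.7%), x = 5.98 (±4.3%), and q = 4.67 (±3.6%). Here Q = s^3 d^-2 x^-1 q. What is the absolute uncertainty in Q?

Products/powers → add relative errors in quadrature, weighted by exponent:
  (3·δs/s)² = (3×0.0520)² = 0.0243;  (-2·δd/d)² = (-2×0.0270)² = 0.00292;  (-1·δx/x)² = (-1×0.0430)² = 0.00185;  (1·δq/q)² = (1×0.0360)² = 0.00130
δQ/Q = √(0.0304) = 0.174
Q = 0.407, so δQ = 0.174 × 0.407 = 0.0709.

0.0709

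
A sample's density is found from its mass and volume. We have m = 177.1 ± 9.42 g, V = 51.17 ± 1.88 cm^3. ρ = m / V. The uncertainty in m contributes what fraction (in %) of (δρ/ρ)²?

(δρ/ρ)² = (1·δm/m)² + (-1·δV/V)²
  m term: (1×0.0532)² = 0.00283
  V term: (-1×0.0367)² = 0.00135
Total = 0.00418. Share from m = 0.00283/0.00418 = 0.677.

67.7%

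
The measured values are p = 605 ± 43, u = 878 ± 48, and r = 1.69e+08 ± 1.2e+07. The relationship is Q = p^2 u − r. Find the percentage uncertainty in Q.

Let w = p^2·u = 3.21e+08. δw/w = √((2·δp/p)² + (1·δu/u)²) = √(0.0202 + 0.00299) = 0.152, so δw = 4.89e+07.
Q = w − r: δQ = √(δw² + δr²) = √(2.4e+15 + 1.44e+14) = 5.04e+07
Q = 1.52e+08, so δQ/Q = 5.04e+07/1.52e+08 = 0.331.

33.1%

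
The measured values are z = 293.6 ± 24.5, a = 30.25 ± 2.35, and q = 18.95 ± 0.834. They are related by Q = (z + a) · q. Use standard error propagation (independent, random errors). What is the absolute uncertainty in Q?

Let u = z + a = 323.9. δu = √(δz² + δa²) = √(600 + 5.52) = 24.6, so δu/u = 0.0760.
Q is then a monomial in u, q:
δQ/Q = √((δu/u)² + (1·δq/q)²) = √(0.00578 + 0.00194) = 0.0878
Q = 6137, so δQ = 0.0878 × 6137 = 539.

539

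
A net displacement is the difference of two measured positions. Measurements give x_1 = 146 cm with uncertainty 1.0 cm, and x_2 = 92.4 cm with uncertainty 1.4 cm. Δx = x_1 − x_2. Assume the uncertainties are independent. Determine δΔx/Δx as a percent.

3.21%

Δx is a linear combination, so absolute uncertainties add in quadrature:
  (δx_1)² = 1.00;  (δx_2)² = 1.96
δΔx = √(2.96) = 1.72 cm
Δx = 53.6 cm, so δΔx/Δx = 1.72/53.6 = 0.0321.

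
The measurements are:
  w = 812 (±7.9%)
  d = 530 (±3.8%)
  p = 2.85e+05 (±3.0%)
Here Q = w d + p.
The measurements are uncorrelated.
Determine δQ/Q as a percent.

Let h = w·d = 4.3e+05. δh/h = √((1·δw/w)² + (1·δd/d)²) = √(0.00624 + 0.00144) = 0.0877, so δh = 37700.
Q = h + p: δQ = √(δh² + δp²) = √(1.42e+09 + 7.31e+07) = 38700
Q = 7.15e+05, so δQ/Q = 38700/7.15e+05 = 0.0541.

5.41%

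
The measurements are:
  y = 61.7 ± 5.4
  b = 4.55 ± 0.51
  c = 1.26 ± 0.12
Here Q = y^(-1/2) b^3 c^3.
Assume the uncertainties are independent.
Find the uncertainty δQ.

Products/powers → add relative errors in quadrature, weighted by exponent:
  (−½·δy/y)² = (-0.5×0.0875)² = 0.00191;  (3·δb/b)² = (3×0.112)² = 0.113;  (3·δc/c)² = (3×0.0952)² = 0.0816
δQ/Q = √(0.197) = 0.443
Q = 24.0, so δQ = 0.443 × 24.0 = 10.6.

10.6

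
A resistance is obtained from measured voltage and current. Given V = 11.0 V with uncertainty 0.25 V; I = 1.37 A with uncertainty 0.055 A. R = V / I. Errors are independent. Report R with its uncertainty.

8.03 ± 0.370 Ω

Each factor contributes (exponent × relative error)² to (δR/R)²:
  (1·δV/V)² = (1×0.0227)² = 0.000517;  (-1·δI/I)² = (-1×0.0401)² = 0.00161
δR/R = √(0.00213) = 0.0461
R = 8.03 Ω, so δR = 0.0461 × 8.03 = 0.370 Ω.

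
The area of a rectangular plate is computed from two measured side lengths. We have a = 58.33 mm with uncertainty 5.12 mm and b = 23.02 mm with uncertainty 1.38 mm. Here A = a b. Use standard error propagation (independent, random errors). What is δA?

143 mm^2

For a monomial A ∝ a, b, fractional errors add in quadrature:
  (1·δa/a)² = (1×0.0878)² = 0.00770;  (1·δb/b)² = (1×0.0599)² = 0.00359
δA/A = √(0.0113) = 0.106
A = 1343 mm^2, so δA = 0.106 × 1343 = 143 mm^2.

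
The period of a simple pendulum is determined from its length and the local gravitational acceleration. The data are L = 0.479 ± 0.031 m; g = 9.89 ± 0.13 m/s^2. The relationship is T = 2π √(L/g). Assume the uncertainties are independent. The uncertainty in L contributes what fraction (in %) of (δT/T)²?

(δT/T)² = (½·δL/L)² + (−½·δg/g)²
  L term: (0.5×0.0647)² = 0.00105
  g term: (-0.5×0.0131)² = 4.32e-05
Total = 0.00109. Share from L = 0.00105/0.00109 = 0.960.

96.0%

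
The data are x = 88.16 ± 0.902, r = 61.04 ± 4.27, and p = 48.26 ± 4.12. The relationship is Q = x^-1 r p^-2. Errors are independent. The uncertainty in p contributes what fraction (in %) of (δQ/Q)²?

85.4%

(δQ/Q)² = (-1·δx/x)² + (1·δr/r)² + (-2·δp/p)²
  x term: (-1×0.0102)² = 0.000105
  r term: (1×0.0700)² = 0.00489
  p term: (-2×0.0854)² = 0.0292
Total = 0.0342. Share from p = 0.0292/0.0342 = 0.854.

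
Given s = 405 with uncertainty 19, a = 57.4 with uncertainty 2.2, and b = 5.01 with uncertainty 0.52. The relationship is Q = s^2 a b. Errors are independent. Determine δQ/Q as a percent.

14.5%

Each factor contributes (exponent × relative error)² to (δQ/Q)²:
  (2·δs/s)² = (2×0.0469)² = 0.00880;  (1·δa/a)² = (1×0.0383)² = 0.00147;  (1·δb/b)² = (1×0.104)² = 0.0108
δQ/Q = √(0.0210) = 0.145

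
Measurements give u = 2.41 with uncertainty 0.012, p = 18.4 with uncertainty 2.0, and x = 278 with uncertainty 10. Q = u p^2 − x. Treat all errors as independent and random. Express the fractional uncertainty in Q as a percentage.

Let w = u·p^2 = 816. δw/w = √((1·δu/u)² + (2·δp/p)²) = √(2.48e-05 + 0.0473) = 0.217, so δw = 177.
Q = w − x: δQ = √(δw² + δx²) = √(31500 + 100) = 178
Q = 538, so δQ/Q = 178/538 = 0.330.

33.0%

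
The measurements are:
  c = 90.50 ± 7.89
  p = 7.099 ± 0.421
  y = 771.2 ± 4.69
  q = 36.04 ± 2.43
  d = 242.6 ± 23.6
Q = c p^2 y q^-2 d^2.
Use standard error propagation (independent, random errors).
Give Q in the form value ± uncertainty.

Each factor contributes (exponent × relative error)² to (δQ/Q)²:
  (1·δc/c)² = (1×0.0872)² = 0.00760;  (2·δp/p)² = (2×0.0593)² = 0.0141;  (1·δy/y)² = (1×0.00608)² = 3.7e-05;  (-2·δq/q)² = (-2×0.0674)² = 0.0182;  (2·δd/d)² = (2×0.0973)² = 0.0379
δQ/Q = √(0.0777) = 0.279
Q = 1.594e+08, so δQ = 0.279 × 1.594e+08 = 4.44e+07.

(1.594 ± 0.444) × 10^8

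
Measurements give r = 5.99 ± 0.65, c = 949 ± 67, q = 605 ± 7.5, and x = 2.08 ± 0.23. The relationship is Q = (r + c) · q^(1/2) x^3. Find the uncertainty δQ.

Let u = r + c = 955. δu = √(δr² + δc²) = √(0.423 + 4490) = 67.0, so δu/u = 0.0702.
Q is then a monomial in u, q, x:
δQ/Q = √((δu/u)² + (½·δq/q)² + (3·δx/x)²) = √(0.00492 + 3.84e-05 + 0.110) = 0.339
Q = 2.11e+05, so δQ = 0.339 × 2.11e+05 = 71700.

71700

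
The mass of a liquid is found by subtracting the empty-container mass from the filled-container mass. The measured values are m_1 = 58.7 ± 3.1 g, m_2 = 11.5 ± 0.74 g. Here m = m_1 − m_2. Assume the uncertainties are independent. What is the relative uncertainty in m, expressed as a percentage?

6.75%

For a sum/difference, combine absolute errors in quadrature:
  (δm_1)² = 9.61;  (δm_2)² = 0.548
δm = √(10.2) = 3.19 g
m = 47.2 g, so δm/m = 3.19/47.2 = 0.0675.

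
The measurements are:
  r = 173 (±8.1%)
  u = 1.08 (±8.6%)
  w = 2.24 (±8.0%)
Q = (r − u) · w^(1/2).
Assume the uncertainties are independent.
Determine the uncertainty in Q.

23.4

Let h = r − u = 172. δh = √(δr² + δu²) = √(196 + 0.00863) = 14.0, so δh/h = 0.0815.
Q is then a monomial in h, w:
δQ/Q = √((δh/h)² + (½·δw/w)²) = √(0.00664 + 0.00160) = 0.0908
Q = 257, so δQ = 0.0908 × 257 = 23.4.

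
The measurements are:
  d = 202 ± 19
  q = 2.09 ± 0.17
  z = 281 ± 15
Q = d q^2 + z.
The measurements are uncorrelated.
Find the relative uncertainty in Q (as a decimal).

Let p = d·q^2 = 882. δp/p = √((1·δd/d)² + (2·δq/q)²) = √(0.00885 + 0.0265) = 0.188, so δp = 166.
Q = p + z: δQ = √(δp² + δz²) = √(27500 + 225) = 166
Q = 1160, so δQ/Q = 166/1160 = 0.143.

0.143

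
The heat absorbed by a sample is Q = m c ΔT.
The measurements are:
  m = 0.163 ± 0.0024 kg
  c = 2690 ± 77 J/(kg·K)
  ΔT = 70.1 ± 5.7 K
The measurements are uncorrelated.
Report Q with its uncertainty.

Products/powers → add relative errors in quadrature, weighted by exponent:
  (1·δm/m)² = (1×0.0147)² = 0.000217;  (1·δc/c)² = (1×0.0286)² = 0.000819;  (1·δΔT/ΔT)² = (1×0.0813)² = 0.00661
δQ/Q = √(0.00765) = 0.0875
Q = 30700 J, so δQ = 0.0875 × 30700 = 2690 J.

30700 ± 2690 J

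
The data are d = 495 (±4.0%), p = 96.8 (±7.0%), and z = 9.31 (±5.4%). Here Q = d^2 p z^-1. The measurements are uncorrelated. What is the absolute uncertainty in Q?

Since Q is a product/quotient, work with relative uncertainties:
  (2·δd/d)² = (2×0.0400)² = 0.00640;  (1·δp/p)² = (1×0.0700)² = 0.00490;  (-1·δz/z)² = (-1×0.0540)² = 0.00292
δQ/Q = √(0.0142) = 0.119
Q = 2.55e+06, so δQ = 0.119 × 2.55e+06 = 3.04e+05.

3.04e+05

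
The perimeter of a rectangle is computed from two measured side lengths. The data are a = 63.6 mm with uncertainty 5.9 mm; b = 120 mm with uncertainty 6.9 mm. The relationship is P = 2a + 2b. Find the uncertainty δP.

Each term contributes (cᵢ δxᵢ)² to (δP)²:
  (2·δa)² = 139;  (2·δb)² = 190
δP = √(330) = 18.2 mm

18.2 mm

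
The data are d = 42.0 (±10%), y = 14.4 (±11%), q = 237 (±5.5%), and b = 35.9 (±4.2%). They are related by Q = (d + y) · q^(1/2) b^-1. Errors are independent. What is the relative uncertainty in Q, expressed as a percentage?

9.41%

Let u = d + y = 56.4. δu = √(δd² + δy²) = √(17.6 + 2.51) = 4.49, so δu/u = 0.0796.
Q is then a monomial in u, q, b:
δQ/Q = √((δu/u)² + (½·δq/q)² + (-1·δb/b)²) = √(0.00633 + 0.000756 + 0.00176) = 0.0941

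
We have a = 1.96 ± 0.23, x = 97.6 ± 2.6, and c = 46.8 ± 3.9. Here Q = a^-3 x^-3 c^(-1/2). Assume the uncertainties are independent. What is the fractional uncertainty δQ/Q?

0.363

For a monomial Q ∝ a^-3, x^-3, c^(-1/2), fractional errors add in quadrature:
  (-3·δa/a)² = (-3×0.117)² = 0.124;  (-3·δx/x)² = (-3×0.0266)² = 0.00639;  (−½·δc/c)² = (-0.5×0.0833)² = 0.00174
δQ/Q = √(0.132) = 0.363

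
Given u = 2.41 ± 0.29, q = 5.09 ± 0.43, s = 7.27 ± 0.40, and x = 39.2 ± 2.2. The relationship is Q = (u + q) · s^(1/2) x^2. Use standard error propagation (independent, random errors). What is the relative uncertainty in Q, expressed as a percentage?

Let w = u + q = 7.50. δw = √(δu² + δq²) = √(0.0841 + 0.185) = 0.519, so δw/w = 0.0692.
Q is then a monomial in w, s, x:
δQ/Q = √((δw/w)² + (½·δs/s)² + (2·δx/x)²) = √(0.00478 + 0.000757 + 0.0126) = 0.135

13.5%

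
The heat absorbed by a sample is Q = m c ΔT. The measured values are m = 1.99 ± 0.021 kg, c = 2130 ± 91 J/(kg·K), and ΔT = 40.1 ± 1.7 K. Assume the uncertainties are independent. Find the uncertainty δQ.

Since Q is a product/quotient, work with relative uncertainties:
  (1·δm/m)² = (1×0.0106)² = 0.000111;  (1·δc/c)² = (1×0.0427)² = 0.00183;  (1·δΔT/ΔT)² = (1×0.0424)² = 0.00180
δQ/Q = √(0.00373) = 0.0611
Q = 1.7e+05 J, so δQ = 0.0611 × 1.7e+05 = 10400 J.

10400 J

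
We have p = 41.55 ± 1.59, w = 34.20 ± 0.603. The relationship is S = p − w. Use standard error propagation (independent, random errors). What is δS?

Sums and differences: (δS)² = Σ (cᵢ δxᵢ)².
  (δp)² = 2.53;  (δw)² = 0.364
δS = √(2.89) = 1.70

1.70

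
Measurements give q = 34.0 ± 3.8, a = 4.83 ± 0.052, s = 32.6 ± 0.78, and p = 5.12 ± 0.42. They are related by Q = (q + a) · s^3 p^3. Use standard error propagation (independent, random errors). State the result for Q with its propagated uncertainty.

(1.81 ± 0.495) × 10^8

Let u = q + a = 38.8. δu = √(δq² + δa²) = √(14.4 + 0.00270) = 3.80, so δu/u = 0.0979.
Q is then a monomial in u, s, p:
δQ/Q = √((δu/u)² + (3·δs/s)² + (3·δp/p)²) = √(0.00958 + 0.00515 + 0.0606) = 0.274
Q = 1.81e+08, so δQ = 0.274 × 1.81e+08 = 4.95e+07.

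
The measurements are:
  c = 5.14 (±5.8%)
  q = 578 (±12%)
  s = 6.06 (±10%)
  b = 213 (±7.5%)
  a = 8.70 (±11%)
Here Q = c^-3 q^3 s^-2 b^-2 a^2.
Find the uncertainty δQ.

For a monomial Q ∝ c^-3, q^3, s^-2, b^-2, a^2, fractional errors add in quadrature:
  (-3·δc/c)² = (-3×0.0580)² = 0.0303;  (3·δq/q)² = (3×0.120)² = 0.130;  (-2·δs/s)² = (-2×0.100)² = 0.0400;  (-2·δb/b)² = (-2×0.0750)² = 0.0225;  (2·δa/a)² = (2×0.110)² = 0.0484
δQ/Q = √(0.271) = 0.520
Q = 64.6, so δQ = 0.520 × 64.6 = 33.6.

33.6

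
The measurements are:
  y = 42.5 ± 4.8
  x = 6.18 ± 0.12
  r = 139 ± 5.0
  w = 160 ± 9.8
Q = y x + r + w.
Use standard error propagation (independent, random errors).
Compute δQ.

Let p = y·x = 263. δp/p = √((1·δy/y)² + (1·δx/x)²) = √(0.0128 + 0.000377) = 0.115, so δp = 30.1.
Q = p + r + w: δQ = √(δp² + δr² + δw²) = √(906 + 25.0 + 96.0) = 32.0

32.0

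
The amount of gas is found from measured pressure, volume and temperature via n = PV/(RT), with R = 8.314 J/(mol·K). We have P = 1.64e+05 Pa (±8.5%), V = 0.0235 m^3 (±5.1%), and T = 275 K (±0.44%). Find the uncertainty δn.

For a monomial n ∝ P, V, T^-1, fractional errors add in quadrature:
  (1·δP/P)² = (1×0.0850)² = 0.00723;  (1·δV/V)² = (1×0.0510)² = 0.00260;  (-1·δT/T)² = (-1×0.00440)² = 1.94e-05
δn/n = √(0.00985) = 0.0992
n = 1.69 mol, so δn = 0.0992 × 1.69 = 0.167 mol.

0.167 mol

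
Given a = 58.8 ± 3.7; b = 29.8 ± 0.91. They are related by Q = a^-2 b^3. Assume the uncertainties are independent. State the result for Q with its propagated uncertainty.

Products/powers → add relative errors in quadrature, weighted by exponent:
  (-2·δa/a)² = (-2×0.0629)² = 0.0158;  (3·δb/b)² = (3×0.0305)² = 0.00839
δQ/Q = √(0.0242) = 0.156
Q = 7.65, so δQ = 0.156 × 7.65 = 1.19.

7.65 ± 1.19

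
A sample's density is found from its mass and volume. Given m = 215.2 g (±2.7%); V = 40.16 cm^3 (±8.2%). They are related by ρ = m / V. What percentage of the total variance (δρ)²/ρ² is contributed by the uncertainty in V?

90.2%

(δρ/ρ)² = (1·δm/m)² + (-1·δV/V)²
  m term: (1×0.0270)² = 0.000729
  V term: (-1×0.0820)² = 0.00672
Total = 0.00745. Share from V = 0.00672/0.00745 = 0.902.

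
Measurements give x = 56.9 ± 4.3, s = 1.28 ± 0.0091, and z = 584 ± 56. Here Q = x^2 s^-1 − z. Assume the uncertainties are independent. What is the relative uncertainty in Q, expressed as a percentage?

19.9%

Let p = x^2·s^-1 = 2530. δp/p = √((2·δx/x)² + (-1·δs/s)²) = √(0.0228 + 5.05e-05) = 0.151, so δp = 383.
Q = p − z: δQ = √(δp² + δz²) = √(1.46e+05 + 3140) = 387
Q = 1950, so δQ/Q = 387/1950 = 0.199.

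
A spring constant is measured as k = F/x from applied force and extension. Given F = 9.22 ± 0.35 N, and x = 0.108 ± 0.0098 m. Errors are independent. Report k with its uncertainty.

Each factor contributes (exponent × relative error)² to (δk/k)²:
  (1·δF/F)² = (1×0.0380)² = 0.00144;  (-1·δx/x)² = (-1×0.0907)² = 0.00823
δk/k = √(0.00967) = 0.0984
k = 85.4 N/m, so δk = 0.0984 × 85.4 = 8.40 N/m.

85.4 ± 8.40 N/m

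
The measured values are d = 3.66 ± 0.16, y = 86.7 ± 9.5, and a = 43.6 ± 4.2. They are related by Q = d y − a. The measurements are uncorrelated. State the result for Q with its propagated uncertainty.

Let p = d·y = 317. δp/p = √((1·δd/d)² + (1·δy/y)²) = √(0.00191 + 0.0120) = 0.118, so δp = 37.4.
Q = p − a: δQ = √(δp² + δa²) = √(1400 + 17.6) = 37.7
Q = 274.

274 ± 37.7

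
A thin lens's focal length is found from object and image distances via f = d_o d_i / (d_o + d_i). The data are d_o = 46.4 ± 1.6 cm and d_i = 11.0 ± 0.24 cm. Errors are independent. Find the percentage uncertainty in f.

1.88%

∂f/∂d_o = (d_i/(d_o+d_i))² = 0.0367;  ∂f/∂d_i = (d_o/(d_o+d_i))² = 0.653
δf = √((∂f/∂d_o · δd_o)² + (∂f/∂d_i · δd_i)²) = √(0.00345 + 0.0246) = 0.167 cm
f = 8.89 cm, so δf/f = 0.167/8.89 = 0.0188.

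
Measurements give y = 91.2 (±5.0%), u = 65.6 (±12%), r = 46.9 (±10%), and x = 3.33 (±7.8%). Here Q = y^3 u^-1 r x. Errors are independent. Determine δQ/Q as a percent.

Since Q is a product/quotient, work with relative uncertainties:
  (3·δy/y)² = (3×0.0500)² = 0.0225;  (-1·δu/u)² = (-1×0.120)² = 0.0144;  (1·δr/r)² = (1×0.100)² = 0.0100;  (1·δx/x)² = (1×0.0780)² = 0.00608
δQ/Q = √(0.0530) = 0.230

23.0%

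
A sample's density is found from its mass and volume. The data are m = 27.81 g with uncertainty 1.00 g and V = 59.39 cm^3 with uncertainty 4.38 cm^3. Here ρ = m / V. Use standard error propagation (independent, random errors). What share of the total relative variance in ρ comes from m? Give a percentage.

19.2%

(δρ/ρ)² = (1·δm/m)² + (-1·δV/V)²
  m term: (1×0.0360)² = 0.00129
  V term: (-1×0.0737)² = 0.00544
Total = 0.00673. Share from m = 0.00129/0.00673 = 0.192.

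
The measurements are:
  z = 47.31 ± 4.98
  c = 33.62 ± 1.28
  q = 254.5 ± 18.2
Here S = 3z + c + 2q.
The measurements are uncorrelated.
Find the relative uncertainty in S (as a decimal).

Each term contributes (cᵢ δxᵢ)² to (δS)²:
  (3·δz)² = 223;  (δc)² = 1.64;  (2·δq)² = 1320
δS = √(1550) = 39.4
S = 684.5, so δS/S = 39.4/684.5 = 0.0575.

0.0575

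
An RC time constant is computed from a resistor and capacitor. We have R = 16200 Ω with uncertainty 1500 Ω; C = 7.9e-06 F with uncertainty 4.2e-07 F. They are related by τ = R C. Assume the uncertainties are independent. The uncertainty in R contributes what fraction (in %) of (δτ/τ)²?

75.2%

(δτ/τ)² = (1·δR/R)² + (1·δC/C)²
  R term: (1×0.0926)² = 0.00857
  C term: (1×0.0532)² = 0.00283
Total = 0.0114. Share from R = 0.00857/0.0114 = 0.752.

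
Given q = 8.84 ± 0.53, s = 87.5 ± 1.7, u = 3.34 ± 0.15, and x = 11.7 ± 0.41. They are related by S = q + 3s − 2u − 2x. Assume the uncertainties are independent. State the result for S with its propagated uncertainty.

241 ± 5.20

Absolute uncertainties add in quadrature for a linear combination:
  (δq)² = 0.281;  (3·δs)² = 26.0;  (2·δu)² = 0.0900;  (2·δx)² = 0.672
δS = √(27.1) = 5.20
S = 241.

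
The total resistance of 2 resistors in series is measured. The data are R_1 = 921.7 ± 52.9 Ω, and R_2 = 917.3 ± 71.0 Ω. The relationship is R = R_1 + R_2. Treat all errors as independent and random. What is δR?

Sums and differences: (δR)² = Σ (cᵢ δxᵢ)².
  (δR_1)² = 2800;  (δR_2)² = 5040
δR = √(7840) = 88.5 Ω

88.5 Ω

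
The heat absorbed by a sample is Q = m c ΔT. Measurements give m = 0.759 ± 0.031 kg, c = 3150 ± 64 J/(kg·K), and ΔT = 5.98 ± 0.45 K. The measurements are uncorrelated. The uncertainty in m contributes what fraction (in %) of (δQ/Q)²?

(δQ/Q)² = (1·δm/m)² + (1·δc/c)² + (1·δΔT/ΔT)²
  m term: (1×0.0408)² = 0.00167
  c term: (1×0.0203)² = 0.000413
  ΔT term: (1×0.0753)² = 0.00566
Total = 0.00774. Share from m = 0.00167/0.00774 = 0.215.

21.5%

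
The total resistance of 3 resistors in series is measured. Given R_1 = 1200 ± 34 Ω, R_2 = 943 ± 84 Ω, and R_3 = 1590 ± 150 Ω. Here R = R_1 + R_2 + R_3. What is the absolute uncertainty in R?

175 Ω

Absolute uncertainties add in quadrature for a linear combination:
  (δR_1)² = 1160;  (δR_2)² = 7060;  (δR_3)² = 22500
δR = √(30700) = 175 Ω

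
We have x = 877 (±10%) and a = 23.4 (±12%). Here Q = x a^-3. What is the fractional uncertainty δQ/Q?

0.374

Relative error in a monomial: (δQ/Q)² = Σ (nᵢ · δxᵢ/xᵢ)².
  (1·δx/x)² = (1×0.100)² = 0.0100;  (-3·δa/a)² = (-3×0.120)² = 0.130
δQ/Q = √(0.140) = 0.374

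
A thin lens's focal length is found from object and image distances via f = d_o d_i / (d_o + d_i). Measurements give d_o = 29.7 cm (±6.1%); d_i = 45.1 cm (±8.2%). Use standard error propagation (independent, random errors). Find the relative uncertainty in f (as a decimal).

0.0491

∂f/∂d_o = (d_i/(d_o+d_i))² = 0.364;  ∂f/∂d_i = (d_o/(d_o+d_i))² = 0.158
δf = √((∂f/∂d_o · δd_o)² + (∂f/∂d_i · δd_i)²) = √(0.434 + 0.340) = 0.880 cm
f = 17.9 cm, so δf/f = 0.880/17.9 = 0.0491.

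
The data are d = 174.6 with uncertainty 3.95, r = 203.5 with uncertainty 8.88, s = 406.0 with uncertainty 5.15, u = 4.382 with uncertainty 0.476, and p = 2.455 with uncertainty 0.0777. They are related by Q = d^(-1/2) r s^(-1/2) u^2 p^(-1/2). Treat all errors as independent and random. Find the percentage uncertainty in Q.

22.3%

Each factor contributes (exponent × relative error)² to (δQ/Q)²:
  (−½·δd/d)² = (-0.5×0.0226)² = 0.000128;  (1·δr/r)² = (1×0.0436)² = 0.00190;  (−½·δs/s)² = (-0.5×0.0127)² = 4.02e-05;  (2·δu/u)² = (2×0.109)² = 0.0472;  (−½·δp/p)² = (-0.5×0.0316)² = 0.000250
δQ/Q = √(0.0495) = 0.223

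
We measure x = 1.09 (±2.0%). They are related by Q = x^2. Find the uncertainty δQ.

Q ∝ x^2, so δQ/Q = |2| · δx/x = 2 × 0.0200 = 0.0400.
Q = 1.19, so δQ = 0.0400 × 1.19 = 0.0475.

0.0475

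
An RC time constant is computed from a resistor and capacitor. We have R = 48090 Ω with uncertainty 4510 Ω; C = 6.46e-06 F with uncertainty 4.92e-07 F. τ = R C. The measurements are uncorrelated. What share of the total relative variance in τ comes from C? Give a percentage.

39.7%

(δτ/τ)² = (1·δR/R)² + (1·δC/C)²
  R term: (1×0.0938)² = 0.00880
  C term: (1×0.0762)² = 0.00580
Total = 0.0146. Share from C = 0.00580/0.0146 = 0.397.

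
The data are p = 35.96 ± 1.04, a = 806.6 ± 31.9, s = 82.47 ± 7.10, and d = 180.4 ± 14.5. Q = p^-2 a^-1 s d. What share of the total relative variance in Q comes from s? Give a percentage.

39.5%

(δQ/Q)² = (-2·δp/p)² + (-1·δa/a)² + (1·δs/s)² + (1·δd/d)²
  p term: (-2×0.0289)² = 0.00335
  a term: (-1×0.0395)² = 0.00156
  s term: (1×0.0861)² = 0.00741
  d term: (1×0.0804)² = 0.00646
Total = 0.0188. Share from s = 0.00741/0.0188 = 0.395.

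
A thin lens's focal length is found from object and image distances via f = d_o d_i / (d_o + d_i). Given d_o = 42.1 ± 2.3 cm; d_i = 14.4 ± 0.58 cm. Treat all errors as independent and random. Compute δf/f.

0.0331

∂f/∂d_o = (d_i/(d_o+d_i))² = 0.0650;  ∂f/∂d_i = (d_o/(d_o+d_i))² = 0.555
δf = √((∂f/∂d_o · δd_o)² + (∂f/∂d_i · δd_i)²) = √(0.0223 + 0.104) = 0.355 cm
f = 10.7 cm, so δf/f = 0.355/10.7 = 0.0331.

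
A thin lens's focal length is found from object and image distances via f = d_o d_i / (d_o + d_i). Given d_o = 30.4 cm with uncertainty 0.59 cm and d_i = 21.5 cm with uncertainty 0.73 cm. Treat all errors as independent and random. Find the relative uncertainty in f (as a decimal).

∂f/∂d_o = (d_i/(d_o+d_i))² = 0.172;  ∂f/∂d_i = (d_o/(d_o+d_i))² = 0.343
δf = √((∂f/∂d_o · δd_o)² + (∂f/∂d_i · δd_i)²) = √(0.0103 + 0.0627) = 0.270 cm
f = 12.6 cm, so δf/f = 0.270/12.6 = 0.0215.

0.0215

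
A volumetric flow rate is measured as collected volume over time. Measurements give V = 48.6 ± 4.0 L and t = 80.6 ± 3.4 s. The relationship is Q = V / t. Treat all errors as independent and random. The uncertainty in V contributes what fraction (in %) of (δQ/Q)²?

79.2%

(δQ/Q)² = (1·δV/V)² + (-1·δt/t)²
  V term: (1×0.0823)² = 0.00677
  t term: (-1×0.0422)² = 0.00178
Total = 0.00855. Share from V = 0.00677/0.00855 = 0.792.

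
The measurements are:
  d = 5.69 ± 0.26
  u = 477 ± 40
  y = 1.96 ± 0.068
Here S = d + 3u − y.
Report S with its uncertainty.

Each term contributes (cᵢ δxᵢ)² to (δS)²:
  (δd)² = 0.0676;  (3·δu)² = 14400;  (δy)² = 0.00462
δS = √(14400) = 120
S = 1430.

1430 ± 120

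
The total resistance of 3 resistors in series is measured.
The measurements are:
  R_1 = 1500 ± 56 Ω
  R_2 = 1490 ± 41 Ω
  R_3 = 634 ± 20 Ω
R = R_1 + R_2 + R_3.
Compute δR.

R is a linear combination, so absolute uncertainties add in quadrature:
  (δR_1)² = 3140;  (δR_2)² = 1680;  (δR_3)² = 400
δR = √(5220) = 72.2 Ω

72.2 Ω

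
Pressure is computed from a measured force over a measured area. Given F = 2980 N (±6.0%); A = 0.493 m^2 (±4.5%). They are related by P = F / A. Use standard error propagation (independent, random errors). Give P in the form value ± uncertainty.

6040 ± 453 Pa

P is a product of powers, so relative uncertainties combine in quadrature:
  (1·δF/F)² = (1×0.0600)² = 0.00360;  (-1·δA/A)² = (-1×0.0450)² = 0.00202
δP/P = √(0.00562) = 0.0750
P = 6040 Pa, so δP = 0.0750 × 6040 = 453 Pa.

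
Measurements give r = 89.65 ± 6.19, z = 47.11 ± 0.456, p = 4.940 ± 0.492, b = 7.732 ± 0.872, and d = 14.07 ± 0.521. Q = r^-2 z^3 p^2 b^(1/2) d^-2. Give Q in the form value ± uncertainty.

4.459 ± 1.16

Each factor contributes (exponent × relative error)² to (δQ/Q)²:
  (-2·δr/r)² = (-2×0.0690)² = 0.0191;  (3·δz/z)² = (3×0.00968)² = 0.000843;  (2·δp/p)² = (2×0.0996)² = 0.0397;  (½·δb/b)² = (0.5×0.113)² = 0.00318;  (-2·δd/d)² = (-2×0.0370)² = 0.00548
δQ/Q = √(0.0683) = 0.261
Q = 4.459, so δQ = 0.261 × 4.459 = 1.16.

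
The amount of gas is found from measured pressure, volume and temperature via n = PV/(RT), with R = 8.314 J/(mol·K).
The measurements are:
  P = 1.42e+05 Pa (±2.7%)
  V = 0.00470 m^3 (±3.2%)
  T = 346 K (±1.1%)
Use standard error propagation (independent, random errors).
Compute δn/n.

Relative error in a monomial: (δn/n)² = Σ (nᵢ · δxᵢ/xᵢ)².
  (1·δP/P)² = (1×0.0270)² = 0.000729;  (1·δV/V)² = (1×0.0320)² = 0.00102;  (-1·δT/T)² = (-1×0.0110)² = 0.000121
δn/n = √(0.00187) = 0.0433

0.0433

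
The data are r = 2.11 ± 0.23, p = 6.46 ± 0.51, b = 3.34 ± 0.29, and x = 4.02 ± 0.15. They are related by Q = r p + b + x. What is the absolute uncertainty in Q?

Let w = r·p = 13.6. δw/w = √((1·δr/r)² + (1·δp/p)²) = √(0.0119 + 0.00623) = 0.135, so δw = 1.83.
Q = w + b + x: δQ = √(δw² + δb² + δx²) = √(3.37 + 0.0841 + 0.0225) = 1.86

1.86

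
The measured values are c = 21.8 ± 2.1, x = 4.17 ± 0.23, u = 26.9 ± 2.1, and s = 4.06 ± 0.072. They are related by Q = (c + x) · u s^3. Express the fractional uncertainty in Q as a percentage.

Let w = c + x = 26.0. δw = √(δc² + δx²) = √(4.41 + 0.0529) = 2.11, so δw/w = 0.0813.
Q is then a monomial in w, u, s:
δQ/Q = √((δw/w)² + (1·δu/u)² + (3·δs/s)²) = √(0.00662 + 0.00609 + 0.00283) = 0.125

12.5%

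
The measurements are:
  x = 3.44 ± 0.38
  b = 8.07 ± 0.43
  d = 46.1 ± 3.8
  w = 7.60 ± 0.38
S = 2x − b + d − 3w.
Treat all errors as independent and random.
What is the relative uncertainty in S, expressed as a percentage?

18.4%

For a sum/difference, combine absolute errors in quadrature:
  (2·δx)² = 0.578;  (δb)² = 0.185;  (δd)² = 14.4;  (3·δw)² = 1.30
δS = √(16.5) = 4.06
S = 22.1, so δS/S = 4.06/22.1 = 0.184.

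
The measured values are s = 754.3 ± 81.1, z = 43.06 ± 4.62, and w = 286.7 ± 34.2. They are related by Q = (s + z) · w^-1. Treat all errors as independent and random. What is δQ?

Let u = s + z = 797.4. δu = √(δs² + δz²) = √(6580 + 21.3) = 81.2, so δu/u = 0.102.
Q is then a monomial in u, w:
δQ/Q = √((δu/u)² + (-1·δw/w)²) = √(0.0104 + 0.0142) = 0.157
Q = 2.781, so δQ = 0.157 × 2.781 = 0.436.

0.436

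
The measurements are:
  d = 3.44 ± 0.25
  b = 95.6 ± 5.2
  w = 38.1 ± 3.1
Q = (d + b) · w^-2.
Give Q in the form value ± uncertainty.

0.0682 ± 0.0117

Let u = d + b = 99.0. δu = √(δd² + δb²) = √(0.0625 + 27.0) = 5.21, so δu/u = 0.0526.
Q is then a monomial in u, w:
δQ/Q = √((δu/u)² + (-2·δw/w)²) = √(0.00276 + 0.0265) = 0.171
Q = 0.0682, so δQ = 0.171 × 0.0682 = 0.0117.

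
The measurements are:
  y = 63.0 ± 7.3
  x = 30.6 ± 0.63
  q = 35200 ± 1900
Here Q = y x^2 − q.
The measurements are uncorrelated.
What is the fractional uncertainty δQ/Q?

0.315

Let p = y·x^2 = 59000. δp/p = √((1·δy/y)² + (2·δx/x)²) = √(0.0134 + 0.00170) = 0.123, so δp = 7250.
Q = p − q: δQ = √(δp² + δq²) = √(5.26e+07 + 3.61e+06) = 7500
Q = 23800, so δQ/Q = 7500/23800 = 0.315.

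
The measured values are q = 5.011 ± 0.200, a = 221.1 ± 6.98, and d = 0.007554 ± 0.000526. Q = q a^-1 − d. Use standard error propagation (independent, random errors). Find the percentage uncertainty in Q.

Let p = q·a^-1 = 0.02266. δp/p = √((1·δq/q)² + (-1·δa/a)²) = √(0.00159 + 0.000997) = 0.0509, so δp = 0.00115.
Q = p − d: δQ = √(δp² + δd²) = √(1.33e-06 + 2.77e-07) = 0.00127
Q = 0.01511, so δQ/Q = 0.00127/0.01511 = 0.0839.

8.39%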